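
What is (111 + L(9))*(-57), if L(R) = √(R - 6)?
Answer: -6327 - 57*√3 ≈ -6425.7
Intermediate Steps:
L(R) = √(-6 + R)
(111 + L(9))*(-57) = (111 + √(-6 + 9))*(-57) = (111 + √3)*(-57) = -6327 - 57*√3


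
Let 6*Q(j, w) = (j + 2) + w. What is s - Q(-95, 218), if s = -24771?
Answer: -148751/6 ≈ -24792.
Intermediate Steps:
Q(j, w) = ⅓ + j/6 + w/6 (Q(j, w) = ((j + 2) + w)/6 = ((2 + j) + w)/6 = (2 + j + w)/6 = ⅓ + j/6 + w/6)
s - Q(-95, 218) = -24771 - (⅓ + (⅙)*(-95) + (⅙)*218) = -24771 - (⅓ - 95/6 + 109/3) = -24771 - 1*125/6 = -24771 - 125/6 = -148751/6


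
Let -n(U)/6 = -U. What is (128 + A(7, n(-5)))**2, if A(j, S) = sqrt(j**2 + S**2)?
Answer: (128 + sqrt(949))**2 ≈ 25219.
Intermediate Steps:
n(U) = 6*U (n(U) = -(-6)*U = 6*U)
A(j, S) = sqrt(S**2 + j**2)
(128 + A(7, n(-5)))**2 = (128 + sqrt((6*(-5))**2 + 7**2))**2 = (128 + sqrt((-30)**2 + 49))**2 = (128 + sqrt(900 + 49))**2 = (128 + sqrt(949))**2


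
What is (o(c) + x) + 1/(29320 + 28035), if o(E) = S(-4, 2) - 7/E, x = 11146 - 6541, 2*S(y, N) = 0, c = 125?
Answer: 6602914103/1433875 ≈ 4604.9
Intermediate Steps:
S(y, N) = 0 (S(y, N) = (½)*0 = 0)
x = 4605
o(E) = -7/E (o(E) = 0 - 7/E = -7/E)
(o(c) + x) + 1/(29320 + 28035) = (-7/125 + 4605) + 1/(29320 + 28035) = (-7*1/125 + 4605) + 1/57355 = (-7/125 + 4605) + 1/57355 = 575618/125 + 1/57355 = 6602914103/1433875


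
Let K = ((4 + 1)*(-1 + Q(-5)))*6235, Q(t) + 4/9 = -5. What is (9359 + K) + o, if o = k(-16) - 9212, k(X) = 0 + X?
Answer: -1806971/9 ≈ -2.0077e+5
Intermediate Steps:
k(X) = X
Q(t) = -49/9 (Q(t) = -4/9 - 5 = -49/9)
K = -1808150/9 (K = ((4 + 1)*(-1 - 49/9))*6235 = (5*(-58/9))*6235 = -290/9*6235 = -1808150/9 ≈ -2.0091e+5)
o = -9228 (o = -16 - 9212 = -9228)
(9359 + K) + o = (9359 - 1808150/9) - 9228 = -1723919/9 - 9228 = -1806971/9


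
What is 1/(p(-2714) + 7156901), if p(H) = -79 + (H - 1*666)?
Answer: 1/7153442 ≈ 1.3979e-7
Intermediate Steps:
p(H) = -745 + H (p(H) = -79 + (H - 666) = -79 + (-666 + H) = -745 + H)
1/(p(-2714) + 7156901) = 1/((-745 - 2714) + 7156901) = 1/(-3459 + 7156901) = 1/7153442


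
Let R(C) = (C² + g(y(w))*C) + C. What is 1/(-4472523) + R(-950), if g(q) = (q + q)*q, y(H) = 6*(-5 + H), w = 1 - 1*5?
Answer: -20747363318551/4472523 ≈ -4.6388e+6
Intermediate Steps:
w = -4 (w = 1 - 5 = -4)
y(H) = -30 + 6*H
g(q) = 2*q² (g(q) = (2*q)*q = 2*q²)
R(C) = C² + 5833*C (R(C) = (C² + (2*(-30 + 6*(-4))²)*C) + C = (C² + (2*(-30 - 24)²)*C) + C = (C² + (2*(-54)²)*C) + C = (C² + (2*2916)*C) + C = (C² + 5832*C) + C = C² + 5833*C)
1/(-4472523) + R(-950) = 1/(-4472523) - 950*(5833 - 950) = -1/4472523 - 950*4883 = -1/4472523 - 4638850 = -20747363318551/4472523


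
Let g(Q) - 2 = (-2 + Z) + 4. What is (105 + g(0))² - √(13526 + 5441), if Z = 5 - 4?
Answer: 12100 - √18967 ≈ 11962.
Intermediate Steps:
Z = 1
g(Q) = 5 (g(Q) = 2 + ((-2 + 1) + 4) = 2 + (-1 + 4) = 2 + 3 = 5)
(105 + g(0))² - √(13526 + 5441) = (105 + 5)² - √(13526 + 5441) = 110² - √18967 = 12100 - √18967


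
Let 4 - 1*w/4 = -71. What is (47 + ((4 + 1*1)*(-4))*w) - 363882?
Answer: -369835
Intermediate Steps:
w = 300 (w = 16 - 4*(-71) = 16 + 284 = 300)
(47 + ((4 + 1*1)*(-4))*w) - 363882 = (47 + ((4 + 1*1)*(-4))*300) - 363882 = (47 + ((4 + 1)*(-4))*300) - 363882 = (47 + (5*(-4))*300) - 363882 = (47 - 20*300) - 363882 = (47 - 6000) - 363882 = -5953 - 363882 = -369835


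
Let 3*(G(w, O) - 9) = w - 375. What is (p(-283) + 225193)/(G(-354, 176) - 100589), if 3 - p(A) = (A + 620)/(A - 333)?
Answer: -138721073/62106968 ≈ -2.2336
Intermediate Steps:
G(w, O) = -116 + w/3 (G(w, O) = 9 + (w - 375)/3 = 9 + (-375 + w)/3 = 9 + (-125 + w/3) = -116 + w/3)
p(A) = 3 - (620 + A)/(-333 + A) (p(A) = 3 - (A + 620)/(A - 333) = 3 - (620 + A)/(-333 + A))
(p(-283) + 225193)/(G(-354, 176) - 100589) = ((-1619 + 2*(-283))/(-333 - 283) + 225193)/((-116 + (⅓)*(-354)) - 100589) = ((-1619 - 566)/(-616) + 225193)/((-116 - 118) - 100589) = (-1/616*(-2185) + 225193)/(-234 - 100589) = (2185/616 + 225193)/(-100823) = (138721073/616)*(-1/100823) = -138721073/62106968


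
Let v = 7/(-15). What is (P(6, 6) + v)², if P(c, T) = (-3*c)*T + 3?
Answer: 2502724/225 ≈ 11123.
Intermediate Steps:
P(c, T) = 3 - 3*T*c (P(c, T) = -3*T*c + 3 = 3 - 3*T*c)
v = -7/15 (v = 7*(-1/15) = -7/15 ≈ -0.46667)
(P(6, 6) + v)² = ((3 - 3*6*6) - 7/15)² = ((3 - 108) - 7/15)² = (-105 - 7/15)² = (-1582/15)² = 2502724/225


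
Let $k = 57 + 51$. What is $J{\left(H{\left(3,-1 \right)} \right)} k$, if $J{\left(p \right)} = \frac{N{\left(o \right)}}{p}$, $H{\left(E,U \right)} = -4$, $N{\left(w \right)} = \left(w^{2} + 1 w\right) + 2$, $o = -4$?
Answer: $-378$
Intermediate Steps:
$N{\left(w \right)} = 2 + w + w^{2}$ ($N{\left(w \right)} = \left(w^{2} + w\right) + 2 = \left(w + w^{2}\right) + 2 = 2 + w + w^{2}$)
$J{\left(p \right)} = \frac{14}{p}$ ($J{\left(p \right)} = \frac{2 - 4 + \left(-4\right)^{2}}{p} = \frac{2 - 4 + 16}{p} = \frac{14}{p}$)
$k = 108$
$J{\left(H{\left(3,-1 \right)} \right)} k = \frac{14}{-4} \cdot 108 = 14 \left(- \frac{1}{4}\right) 108 = \left(- \frac{7}{2}\right) 108 = -378$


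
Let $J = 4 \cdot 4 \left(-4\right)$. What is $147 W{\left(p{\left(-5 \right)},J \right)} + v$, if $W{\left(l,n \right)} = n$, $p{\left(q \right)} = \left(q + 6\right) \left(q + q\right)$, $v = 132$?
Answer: $-9276$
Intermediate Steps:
$J = -64$ ($J = 16 \left(-4\right) = -64$)
$p{\left(q \right)} = 2 q \left(6 + q\right)$ ($p{\left(q \right)} = \left(6 + q\right) 2 q = 2 q \left(6 + q\right)$)
$147 W{\left(p{\left(-5 \right)},J \right)} + v = 147 \left(-64\right) + 132 = -9408 + 132 = -9276$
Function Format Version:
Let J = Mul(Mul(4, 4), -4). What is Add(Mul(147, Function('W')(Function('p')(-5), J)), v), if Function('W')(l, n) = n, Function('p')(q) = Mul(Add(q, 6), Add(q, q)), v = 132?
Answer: -9276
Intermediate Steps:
J = -64 (J = Mul(16, -4) = -64)
Function('p')(q) = Mul(2, q, Add(6, q)) (Function('p')(q) = Mul(Add(6, q), Mul(2, q)) = Mul(2, q, Add(6, q)))
Add(Mul(147, Function('W')(Function('p')(-5), J)), v) = Add(Mul(147, -64), 132) = Add(-9408, 132) = -9276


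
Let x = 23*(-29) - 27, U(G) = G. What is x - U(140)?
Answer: -834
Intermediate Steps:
x = -694 (x = -667 - 27 = -694)
x - U(140) = -694 - 1*140 = -694 - 140 = -834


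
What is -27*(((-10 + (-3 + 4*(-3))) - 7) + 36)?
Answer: -108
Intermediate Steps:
-27*(((-10 + (-3 + 4*(-3))) - 7) + 36) = -27*(((-10 + (-3 - 12)) - 7) + 36) = -27*(((-10 - 15) - 7) + 36) = -27*((-25 - 7) + 36) = -27*(-32 + 36) = -27*4 = -108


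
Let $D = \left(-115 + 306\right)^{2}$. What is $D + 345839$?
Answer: $382320$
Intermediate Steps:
$D = 36481$ ($D = 191^{2} = 36481$)
$D + 345839 = 36481 + 345839 = 382320$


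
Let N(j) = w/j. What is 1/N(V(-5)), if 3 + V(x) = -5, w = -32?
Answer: ¼ ≈ 0.25000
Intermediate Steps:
V(x) = -8 (V(x) = -3 - 5 = -8)
N(j) = -32/j
1/N(V(-5)) = 1/(-32/(-8)) = 1/(-32*(-⅛)) = 1/4 = ¼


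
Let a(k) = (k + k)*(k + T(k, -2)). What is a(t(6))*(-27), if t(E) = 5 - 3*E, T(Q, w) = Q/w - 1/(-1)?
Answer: -3861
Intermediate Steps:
T(Q, w) = 1 + Q/w (T(Q, w) = Q/w - 1*(-1) = Q/w + 1 = 1 + Q/w)
a(k) = 2*k*(1 + k/2) (a(k) = (k + k)*(k + (k - 2)/(-2)) = (2*k)*(k - (-2 + k)/2) = (2*k)*(k + (1 - k/2)) = (2*k)*(1 + k/2) = 2*k*(1 + k/2))
a(t(6))*(-27) = ((5 - 3*6)*(2 + (5 - 3*6)))*(-27) = ((5 - 18)*(2 + (5 - 18)))*(-27) = -13*(2 - 13)*(-27) = -13*(-11)*(-27) = 143*(-27) = -3861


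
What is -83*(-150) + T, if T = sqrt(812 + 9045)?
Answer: 12450 + sqrt(9857) ≈ 12549.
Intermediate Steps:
T = sqrt(9857) ≈ 99.282
-83*(-150) + T = -83*(-150) + sqrt(9857) = 12450 + sqrt(9857)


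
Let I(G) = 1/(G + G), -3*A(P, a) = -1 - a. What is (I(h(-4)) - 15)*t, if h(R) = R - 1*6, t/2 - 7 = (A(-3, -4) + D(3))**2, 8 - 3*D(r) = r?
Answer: -20167/90 ≈ -224.08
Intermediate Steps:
A(P, a) = 1/3 + a/3 (A(P, a) = -(-1 - a)/3 = 1/3 + a/3)
D(r) = 8/3 - r/3
t = 134/9 (t = 14 + 2*((1/3 + (1/3)*(-4)) + (8/3 - 1/3*3))**2 = 14 + 2*((1/3 - 4/3) + (8/3 - 1))**2 = 14 + 2*(-1 + 5/3)**2 = 14 + 2*(2/3)**2 = 14 + 2*(4/9) = 14 + 8/9 = 134/9 ≈ 14.889)
h(R) = -6 + R (h(R) = R - 6 = -6 + R)
I(G) = 1/(2*G)
(I(h(-4)) - 15)*t = (1/(2*(-6 - 4)) - 15)*(134/9) = ((1/2)/(-10) - 15)*(134/9) = ((1/2)*(-1/10) - 15)*(134/9) = (-1/20 - 15)*(134/9) = -301/20*134/9 = -20167/90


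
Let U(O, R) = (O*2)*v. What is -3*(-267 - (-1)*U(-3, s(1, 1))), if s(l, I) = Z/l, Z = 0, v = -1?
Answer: 783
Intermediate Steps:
s(l, I) = 0 (s(l, I) = 0/l = 0)
U(O, R) = -2*O (U(O, R) = (O*2)*(-1) = (2*O)*(-1) = -2*O)
-3*(-267 - (-1)*U(-3, s(1, 1))) = -3*(-267 - (-1)*(-2*(-3))) = -3*(-267 - (-1)*6) = -3*(-267 - 1*(-6)) = -3*(-267 + 6) = -3*(-261) = 783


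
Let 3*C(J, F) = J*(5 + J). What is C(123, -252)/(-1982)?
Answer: -2624/991 ≈ -2.6478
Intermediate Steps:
C(J, F) = J*(5 + J)/3 (C(J, F) = (J*(5 + J))/3 = J*(5 + J)/3)
C(123, -252)/(-1982) = ((⅓)*123*(5 + 123))/(-1982) = ((⅓)*123*128)*(-1/1982) = 5248*(-1/1982) = -2624/991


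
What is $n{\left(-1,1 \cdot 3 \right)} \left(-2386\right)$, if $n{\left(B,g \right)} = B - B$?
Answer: $0$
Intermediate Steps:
$n{\left(B,g \right)} = 0$
$n{\left(-1,1 \cdot 3 \right)} \left(-2386\right) = 0 \left(-2386\right) = 0$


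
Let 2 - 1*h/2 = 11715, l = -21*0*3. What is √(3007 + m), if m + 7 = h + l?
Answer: I*√20426 ≈ 142.92*I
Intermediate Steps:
l = 0 (l = 0*3 = 0)
h = -23426 (h = 4 - 2*11715 = 4 - 23430 = -23426)
m = -23433 (m = -7 + (-23426 + 0) = -7 - 23426 = -23433)
√(3007 + m) = √(3007 - 23433) = √(-20426) = I*√20426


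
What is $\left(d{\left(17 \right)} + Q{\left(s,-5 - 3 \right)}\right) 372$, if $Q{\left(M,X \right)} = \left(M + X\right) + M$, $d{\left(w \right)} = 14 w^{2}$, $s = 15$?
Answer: $1513296$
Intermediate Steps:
$Q{\left(M,X \right)} = X + 2 M$
$\left(d{\left(17 \right)} + Q{\left(s,-5 - 3 \right)}\right) 372 = \left(14 \cdot 17^{2} + \left(\left(-5 - 3\right) + 2 \cdot 15\right)\right) 372 = \left(14 \cdot 289 + \left(-8 + 30\right)\right) 372 = \left(4046 + 22\right) 372 = 4068 \cdot 372 = 1513296$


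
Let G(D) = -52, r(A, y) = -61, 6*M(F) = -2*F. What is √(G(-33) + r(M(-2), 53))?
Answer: I*√113 ≈ 10.63*I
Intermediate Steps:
M(F) = -F/3 (M(F) = (-2*F)/6 = -F/3)
√(G(-33) + r(M(-2), 53)) = √(-52 - 61) = √(-113) = I*√113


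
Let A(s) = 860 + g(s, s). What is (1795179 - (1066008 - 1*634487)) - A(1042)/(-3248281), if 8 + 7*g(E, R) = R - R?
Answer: 31006810609298/22737967 ≈ 1.3637e+6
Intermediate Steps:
g(E, R) = -8/7 (g(E, R) = -8/7 + (R - R)/7 = -8/7 + (⅐)*0 = -8/7 + 0 = -8/7)
A(s) = 6012/7 (A(s) = 860 - 8/7 = 6012/7)
(1795179 - (1066008 - 1*634487)) - A(1042)/(-3248281) = (1795179 - (1066008 - 1*634487)) - 6012/(7*(-3248281)) = (1795179 - (1066008 - 634487)) - 6012*(-1)/(7*3248281) = (1795179 - 1*431521) - 1*(-6012/22737967) = (1795179 - 431521) + 6012/22737967 = 1363658 + 6012/22737967 = 31006810609298/22737967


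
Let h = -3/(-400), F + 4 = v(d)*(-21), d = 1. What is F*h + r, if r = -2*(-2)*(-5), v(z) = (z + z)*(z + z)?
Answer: -1033/50 ≈ -20.660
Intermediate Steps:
v(z) = 4*z² (v(z) = (2*z)*(2*z) = 4*z²)
F = -88 (F = -4 + (4*1²)*(-21) = -4 + (4*1)*(-21) = -4 + 4*(-21) = -4 - 84 = -88)
h = 3/400 (h = -3*(-1/400) = 3/400 ≈ 0.0075000)
r = -20 (r = 4*(-5) = -20)
F*h + r = -88*3/400 - 20 = -33/50 - 20 = -1033/50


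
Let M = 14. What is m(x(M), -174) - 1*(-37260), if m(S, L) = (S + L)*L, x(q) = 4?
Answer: 66840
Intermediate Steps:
m(S, L) = L*(L + S) (m(S, L) = (L + S)*L = L*(L + S))
m(x(M), -174) - 1*(-37260) = -174*(-174 + 4) - 1*(-37260) = -174*(-170) + 37260 = 29580 + 37260 = 66840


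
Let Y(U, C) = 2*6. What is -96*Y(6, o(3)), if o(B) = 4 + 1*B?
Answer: -1152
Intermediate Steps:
o(B) = 4 + B
Y(U, C) = 12
-96*Y(6, o(3)) = -96*12 = -1152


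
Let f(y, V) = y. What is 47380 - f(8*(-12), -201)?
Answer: 47476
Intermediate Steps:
47380 - f(8*(-12), -201) = 47380 - 8*(-12) = 47380 - 1*(-96) = 47380 + 96 = 47476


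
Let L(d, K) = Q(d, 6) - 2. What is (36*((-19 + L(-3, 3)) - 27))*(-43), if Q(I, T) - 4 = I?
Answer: 72756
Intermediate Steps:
Q(I, T) = 4 + I
L(d, K) = 2 + d (L(d, K) = (4 + d) - 2 = 2 + d)
(36*((-19 + L(-3, 3)) - 27))*(-43) = (36*((-19 + (2 - 3)) - 27))*(-43) = (36*((-19 - 1) - 27))*(-43) = (36*(-20 - 27))*(-43) = (36*(-47))*(-43) = -1692*(-43) = 72756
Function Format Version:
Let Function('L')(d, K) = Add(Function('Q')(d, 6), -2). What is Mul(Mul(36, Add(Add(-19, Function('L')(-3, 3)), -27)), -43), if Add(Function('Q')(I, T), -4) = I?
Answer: 72756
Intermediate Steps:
Function('Q')(I, T) = Add(4, I)
Function('L')(d, K) = Add(2, d) (Function('L')(d, K) = Add(Add(4, d), -2) = Add(2, d))
Mul(Mul(36, Add(Add(-19, Function('L')(-3, 3)), -27)), -43) = Mul(Mul(36, Add(Add(-19, Add(2, -3)), -27)), -43) = Mul(Mul(36, Add(Add(-19, -1), -27)), -43) = Mul(Mul(36, Add(-20, -27)), -43) = Mul(Mul(36, -47), -43) = Mul(-1692, -43) = 72756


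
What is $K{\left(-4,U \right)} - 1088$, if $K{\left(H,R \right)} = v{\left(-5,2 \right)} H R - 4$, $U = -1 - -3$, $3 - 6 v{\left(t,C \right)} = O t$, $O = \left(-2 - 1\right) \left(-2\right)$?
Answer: $-1136$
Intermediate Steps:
$O = 6$ ($O = \left(-3\right) \left(-2\right) = 6$)
$v{\left(t,C \right)} = \frac{1}{2} - t$ ($v{\left(t,C \right)} = \frac{1}{2} - \frac{6 t}{6} = \frac{1}{2} - t$)
$U = 2$ ($U = -1 + 3 = 2$)
$K{\left(H,R \right)} = -4 + \frac{11 H R}{2}$ ($K{\left(H,R \right)} = \left(\frac{1}{2} - -5\right) H R - 4 = \left(\frac{1}{2} + 5\right) H R - 4 = \frac{11 H}{2} R - 4 = \frac{11 H R}{2} - 4 = -4 + \frac{11 H R}{2}$)
$K{\left(-4,U \right)} - 1088 = \left(-4 + \frac{11}{2} \left(-4\right) 2\right) - 1088 = \left(-4 - 44\right) - 1088 = -48 - 1088 = -1136$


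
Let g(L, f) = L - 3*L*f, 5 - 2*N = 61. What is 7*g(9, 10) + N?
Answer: -1855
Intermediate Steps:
N = -28 (N = 5/2 - ½*61 = 5/2 - 61/2 = -28)
g(L, f) = L - 3*L*f
7*g(9, 10) + N = 7*(9*(1 - 3*10)) - 28 = 7*(9*(1 - 30)) - 28 = 7*(9*(-29)) - 28 = 7*(-261) - 28 = -1827 - 28 = -1855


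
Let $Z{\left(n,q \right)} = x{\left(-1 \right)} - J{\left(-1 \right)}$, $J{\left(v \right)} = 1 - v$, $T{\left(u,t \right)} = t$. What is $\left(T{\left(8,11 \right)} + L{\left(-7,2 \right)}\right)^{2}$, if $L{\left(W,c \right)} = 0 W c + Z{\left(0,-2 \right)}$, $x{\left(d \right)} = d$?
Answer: $64$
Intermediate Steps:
$Z{\left(n,q \right)} = -3$ ($Z{\left(n,q \right)} = -1 - \left(1 - -1\right) = -1 - \left(1 + 1\right) = -1 - 2 = -3$)
$L{\left(W,c \right)} = -3$ ($L{\left(W,c \right)} = 0 W c - 3 = 0 c - 3 = 0 - 3 = -3$)
$\left(T{\left(8,11 \right)} + L{\left(-7,2 \right)}\right)^{2} = \left(11 - 3\right)^{2} = 8^{2} = 64$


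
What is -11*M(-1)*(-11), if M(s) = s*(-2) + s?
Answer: 121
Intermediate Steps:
M(s) = -s (M(s) = -2*s + s = -s)
-11*M(-1)*(-11) = -(-11)*(-1)*(-11) = -11*1*(-11) = -11*(-11) = 121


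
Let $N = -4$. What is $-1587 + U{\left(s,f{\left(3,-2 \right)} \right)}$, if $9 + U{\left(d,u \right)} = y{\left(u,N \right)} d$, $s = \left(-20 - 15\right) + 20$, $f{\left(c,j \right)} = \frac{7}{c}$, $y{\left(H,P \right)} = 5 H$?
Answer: $-1771$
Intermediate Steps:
$s = -15$ ($s = -35 + 20 = -15$)
$U{\left(d,u \right)} = -9 + 5 d u$ ($U{\left(d,u \right)} = -9 + 5 u d = -9 + 5 d u$)
$-1587 + U{\left(s,f{\left(3,-2 \right)} \right)} = -1587 + \left(-9 + 5 \left(-15\right) \frac{7}{3}\right) = -1587 - 184 = -1771$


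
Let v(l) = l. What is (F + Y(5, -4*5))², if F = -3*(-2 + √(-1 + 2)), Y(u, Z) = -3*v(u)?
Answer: 144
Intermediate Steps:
Y(u, Z) = -3*u
F = 3 (F = -3*(-2 + √1) = -3*(-2 + 1) = -3*(-1) = 3)
(F + Y(5, -4*5))² = (3 - 3*5)² = (3 - 15)² = (-12)² = 144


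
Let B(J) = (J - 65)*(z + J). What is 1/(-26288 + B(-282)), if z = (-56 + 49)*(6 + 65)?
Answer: 1/244025 ≈ 4.0979e-6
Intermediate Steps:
z = -497 (z = -7*71 = -497)
B(J) = (-497 + J)*(-65 + J) (B(J) = (J - 65)*(-497 + J) = (-65 + J)*(-497 + J) = (-497 + J)*(-65 + J))
1/(-26288 + B(-282)) = 1/(-26288 + (32305 + (-282)² - 562*(-282))) = 1/(-26288 + (32305 + 79524 + 158484)) = 1/(-26288 + 270313) = 1/244025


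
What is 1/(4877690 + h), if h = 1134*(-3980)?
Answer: 1/364370 ≈ 2.7445e-6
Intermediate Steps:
h = -4513320
1/(4877690 + h) = 1/(4877690 - 4513320) = 1/364370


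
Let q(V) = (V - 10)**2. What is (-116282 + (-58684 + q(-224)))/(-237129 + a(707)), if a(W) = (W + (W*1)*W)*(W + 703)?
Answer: -40070/235182277 ≈ -0.00017038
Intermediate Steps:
q(V) = (-10 + V)**2
a(W) = (703 + W)*(W + W**2) (a(W) = (W + W*W)*(703 + W) = (W + W**2)*(703 + W) = (703 + W)*(W + W**2))
(-116282 + (-58684 + q(-224)))/(-237129 + a(707)) = (-116282 + (-58684 + (-10 - 224)**2))/(-237129 + 707*(703 + 707**2 + 704*707)) = (-116282 + (-58684 + (-234)**2))/(-237129 + 707*(703 + 499849 + 497728)) = (-116282 + (-58684 + 54756))/(-237129 + 707*998280) = (-116282 - 3928)/(-237129 + 705783960) = -120210/705546831 = -120210*1/705546831 = -40070/235182277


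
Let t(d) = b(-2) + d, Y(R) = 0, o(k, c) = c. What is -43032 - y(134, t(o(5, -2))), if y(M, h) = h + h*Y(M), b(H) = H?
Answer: -43028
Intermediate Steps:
t(d) = -2 + d
y(M, h) = h (y(M, h) = h + h*0 = h + 0 = h)
-43032 - y(134, t(o(5, -2))) = -43032 - (-2 - 2) = -43032 - 1*(-4) = -43032 + 4 = -43028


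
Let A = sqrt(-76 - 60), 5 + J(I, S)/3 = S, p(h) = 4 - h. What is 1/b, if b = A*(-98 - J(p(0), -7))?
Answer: I*sqrt(34)/4216 ≈ 0.0013831*I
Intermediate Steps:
J(I, S) = -15 + 3*S
A = 2*I*sqrt(34) (A = sqrt(-136) = 2*I*sqrt(34) ≈ 11.662*I)
b = -124*I*sqrt(34) (b = (2*I*sqrt(34))*(-98 - (-15 + 3*(-7))) = (2*I*sqrt(34))*(-98 - (-15 - 21)) = (2*I*sqrt(34))*(-98 - 1*(-36)) = (2*I*sqrt(34))*(-98 + 36) = (2*I*sqrt(34))*(-62) = -124*I*sqrt(34) ≈ -723.04*I)
1/b = 1/(-124*I*sqrt(34)) = I*sqrt(34)/4216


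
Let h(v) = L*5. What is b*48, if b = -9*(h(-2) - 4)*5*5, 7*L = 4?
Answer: 86400/7 ≈ 12343.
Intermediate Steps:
L = 4/7 (L = (⅐)*4 = 4/7 ≈ 0.57143)
h(v) = 20/7 (h(v) = (4/7)*5 = 20/7)
b = 1800/7 (b = -9*(20/7 - 4)*5*5 = -(-72)*5/7*5 = -9*(-40/7)*5 = (360/7)*5 = 1800/7 ≈ 257.14)
b*48 = (1800/7)*48 = 86400/7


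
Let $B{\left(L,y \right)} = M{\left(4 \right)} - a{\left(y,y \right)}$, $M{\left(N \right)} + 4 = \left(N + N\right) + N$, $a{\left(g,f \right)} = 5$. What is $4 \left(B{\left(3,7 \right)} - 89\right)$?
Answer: $-344$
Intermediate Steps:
$M{\left(N \right)} = -4 + 3 N$ ($M{\left(N \right)} = -4 + \left(\left(N + N\right) + N\right) = -4 + \left(2 N + N\right) = -4 + 3 N$)
$B{\left(L,y \right)} = 3$ ($B{\left(L,y \right)} = \left(-4 + 3 \cdot 4\right) - 5 = \left(-4 + 12\right) - 5 = 8 - 5 = 3$)
$4 \left(B{\left(3,7 \right)} - 89\right) = 4 \left(3 - 89\right) = 4 \left(-86\right) = -344$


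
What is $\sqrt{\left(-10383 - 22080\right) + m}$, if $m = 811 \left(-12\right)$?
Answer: $i \sqrt{42195} \approx 205.41 i$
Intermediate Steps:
$m = -9732$
$\sqrt{\left(-10383 - 22080\right) + m} = \sqrt{\left(-10383 - 22080\right) - 9732} = \sqrt{-32463 - 9732} = \sqrt{-42195} = i \sqrt{42195}$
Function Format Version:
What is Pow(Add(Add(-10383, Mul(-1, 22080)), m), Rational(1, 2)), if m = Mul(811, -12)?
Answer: Mul(I, Pow(42195, Rational(1, 2))) ≈ Mul(205.41, I)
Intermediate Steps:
m = -9732
Pow(Add(Add(-10383, Mul(-1, 22080)), m), Rational(1, 2)) = Pow(Add(Add(-10383, Mul(-1, 22080)), -9732), Rational(1, 2)) = Pow(Add(Add(-10383, -22080), -9732), Rational(1, 2)) = Pow(Add(-32463, -9732), Rational(1, 2)) = Pow(-42195, Rational(1, 2)) = Mul(I, Pow(42195, Rational(1, 2)))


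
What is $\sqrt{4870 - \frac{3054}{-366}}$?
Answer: $\frac{\sqrt{18152319}}{61} \approx 69.845$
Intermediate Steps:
$\sqrt{4870 - \frac{3054}{-366}} = \sqrt{4870 - - \frac{509}{61}} = \sqrt{4870 + \frac{509}{61}} = \sqrt{\frac{297579}{61}} = \frac{\sqrt{18152319}}{61}$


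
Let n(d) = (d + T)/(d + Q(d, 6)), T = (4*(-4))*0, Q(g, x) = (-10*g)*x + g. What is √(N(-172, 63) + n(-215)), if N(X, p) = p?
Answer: √211874/58 ≈ 7.9362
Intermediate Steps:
Q(g, x) = g - 10*g*x (Q(g, x) = -10*g*x + g = g - 10*g*x)
T = 0 (T = -16*0 = 0)
n(d) = -1/58 (n(d) = (d + 0)/(d + d*(1 - 10*6)) = d/(d + d*(1 - 60)) = d/(d + d*(-59)) = d/(d - 59*d) = d/((-58*d)) = d*(-1/(58*d)) = -1/58)
√(N(-172, 63) + n(-215)) = √(63 - 1/58) = √(3653/58) = √211874/58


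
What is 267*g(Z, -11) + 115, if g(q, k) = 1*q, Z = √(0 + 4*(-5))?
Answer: 115 + 534*I*√5 ≈ 115.0 + 1194.1*I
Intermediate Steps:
Z = 2*I*√5 (Z = √(0 - 20) = √(-20) = 2*I*√5 ≈ 4.4721*I)
g(q, k) = q
267*g(Z, -11) + 115 = 267*(2*I*√5) + 115 = 534*I*√5 + 115 = 115 + 534*I*√5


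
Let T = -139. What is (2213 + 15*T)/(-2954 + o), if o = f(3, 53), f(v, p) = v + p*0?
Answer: -128/2951 ≈ -0.043375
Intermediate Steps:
f(v, p) = v (f(v, p) = v + 0 = v)
o = 3
(2213 + 15*T)/(-2954 + o) = (2213 + 15*(-139))/(-2954 + 3) = (2213 - 2085)/(-2951) = 128*(-1/2951) = -128/2951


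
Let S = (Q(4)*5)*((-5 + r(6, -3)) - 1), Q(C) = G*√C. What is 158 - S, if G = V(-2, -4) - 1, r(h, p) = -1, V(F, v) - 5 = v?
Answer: 158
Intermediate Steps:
V(F, v) = 5 + v
G = 0 (G = (5 - 4) - 1 = 1 - 1 = 0)
Q(C) = 0 (Q(C) = 0*√C = 0)
S = 0 (S = (0*5)*((-5 - 1) - 1) = 0*(-6 - 1) = 0*(-7) = 0)
158 - S = 158 - 1*0 = 158 + 0 = 158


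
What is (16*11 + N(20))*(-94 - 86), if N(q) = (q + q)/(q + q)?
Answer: -31860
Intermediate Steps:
N(q) = 1 (N(q) = (2*q)/((2*q)) = (2*q)*(1/(2*q)) = 1)
(16*11 + N(20))*(-94 - 86) = (16*11 + 1)*(-94 - 86) = (176 + 1)*(-180) = 177*(-180) = -31860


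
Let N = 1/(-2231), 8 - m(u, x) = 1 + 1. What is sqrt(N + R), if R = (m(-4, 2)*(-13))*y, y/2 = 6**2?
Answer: I*sqrt(27952861607)/2231 ≈ 74.94*I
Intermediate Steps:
y = 72 (y = 2*6**2 = 2*36 = 72)
m(u, x) = 6 (m(u, x) = 8 - (1 + 1) = 8 - 1*2 = 8 - 2 = 6)
R = -5616 (R = (6*(-13))*72 = -78*72 = -5616)
N = -1/2231 ≈ -0.00044823
sqrt(N + R) = sqrt(-1/2231 - 5616) = sqrt(-12529297/2231) = I*sqrt(27952861607)/2231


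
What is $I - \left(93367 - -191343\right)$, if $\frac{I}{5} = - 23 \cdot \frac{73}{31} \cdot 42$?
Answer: $- \frac{9178600}{31} \approx -2.9608 \cdot 10^{5}$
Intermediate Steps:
$I = - \frac{352590}{31}$ ($I = 5 - 23 \cdot \frac{73}{31} \cdot 42 = 5 - 23 \cdot 73 \cdot \frac{1}{31} \cdot 42 = 5 \left(-23\right) \frac{73}{31} \cdot 42 = 5 \left(\left(- \frac{1679}{31}\right) 42\right) = 5 \left(- \frac{70518}{31}\right) = - \frac{352590}{31} \approx -11374.0$)
$I - \left(93367 - -191343\right) = - \frac{352590}{31} - \left(93367 - -191343\right) = - \frac{352590}{31} - \left(93367 + 191343\right) = - \frac{352590}{31} - 284710 = - \frac{9178600}{31}$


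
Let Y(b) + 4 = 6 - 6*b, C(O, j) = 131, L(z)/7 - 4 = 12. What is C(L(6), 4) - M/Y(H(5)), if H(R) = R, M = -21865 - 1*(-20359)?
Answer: 1081/14 ≈ 77.214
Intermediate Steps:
L(z) = 112 (L(z) = 28 + 7*12 = 28 + 84 = 112)
M = -1506 (M = -21865 + 20359 = -1506)
Y(b) = 2 - 6*b (Y(b) = -4 + (6 - 6*b) = 2 - 6*b)
C(L(6), 4) - M/Y(H(5)) = 131 - (-1506)/(2 - 6*5) = 131 - (-1506)/(2 - 30) = 131 - (-1506)/(-28) = 131 - (-1506)*(-1)/28 = 131 - 1*753/14 = 131 - 753/14 = 1081/14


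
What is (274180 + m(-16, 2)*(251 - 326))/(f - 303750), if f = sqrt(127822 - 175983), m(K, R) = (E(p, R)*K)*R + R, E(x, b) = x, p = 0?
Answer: -83236612500/92264110661 - 274030*I*sqrt(48161)/92264110661 ≈ -0.90216 - 0.0006518*I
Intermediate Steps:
m(K, R) = R (m(K, R) = (0*K)*R + R = 0*R + R = 0 + R = R)
f = I*sqrt(48161) (f = sqrt(-48161) = I*sqrt(48161) ≈ 219.46*I)
(274180 + m(-16, 2)*(251 - 326))/(f - 303750) = (274180 + 2*(251 - 326))/(I*sqrt(48161) - 303750) = (274180 + 2*(-75))/(-303750 + I*sqrt(48161)) = (274180 - 150)/(-303750 + I*sqrt(48161)) = 274030/(-303750 + I*sqrt(48161))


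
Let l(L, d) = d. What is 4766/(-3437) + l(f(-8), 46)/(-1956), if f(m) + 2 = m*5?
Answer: -4740199/3361386 ≈ -1.4102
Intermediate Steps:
f(m) = -2 + 5*m (f(m) = -2 + m*5 = -2 + 5*m)
4766/(-3437) + l(f(-8), 46)/(-1956) = 4766/(-3437) + 46/(-1956) = 4766*(-1/3437) + 46*(-1/1956) = -4766/3437 - 23/978 = -4740199/3361386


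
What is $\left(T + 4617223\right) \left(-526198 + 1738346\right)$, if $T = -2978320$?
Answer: $1986592993644$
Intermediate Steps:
$\left(T + 4617223\right) \left(-526198 + 1738346\right) = \left(-2978320 + 4617223\right) \left(-526198 + 1738346\right) = 1638903 \cdot 1212148 = 1986592993644$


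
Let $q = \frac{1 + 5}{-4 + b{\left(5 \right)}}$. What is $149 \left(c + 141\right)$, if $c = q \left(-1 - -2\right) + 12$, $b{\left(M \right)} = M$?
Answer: $23691$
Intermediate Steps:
$q = 6$ ($q = \frac{1 + 5}{-4 + 5} = \frac{6}{1} = 6 \cdot 1 = 6$)
$c = 18$ ($c = 6 \left(-1 - -2\right) + 12 = 6 \left(-1 + 2\right) + 12 = 6 \cdot 1 + 12 = 6 + 12 = 18$)
$149 \left(c + 141\right) = 149 \left(18 + 141\right) = 149 \cdot 159 = 23691$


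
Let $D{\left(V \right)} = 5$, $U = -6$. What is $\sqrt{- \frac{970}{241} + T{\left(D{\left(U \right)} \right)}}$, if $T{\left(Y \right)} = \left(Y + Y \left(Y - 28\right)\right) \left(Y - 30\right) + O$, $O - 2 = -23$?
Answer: $\frac{\sqrt{158269279}}{241} \approx 52.201$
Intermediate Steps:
$O = -21$ ($O = 2 - 23 = -21$)
$T{\left(Y \right)} = -21 + \left(-30 + Y\right) \left(Y + Y \left(-28 + Y\right)\right)$ ($T{\left(Y \right)} = \left(Y + Y \left(Y - 28\right)\right) \left(Y - 30\right) - 21 = \left(Y + Y \left(-28 + Y\right)\right) \left(-30 + Y\right) - 21 = \left(-30 + Y\right) \left(Y + Y \left(-28 + Y\right)\right) - 21 = -21 + \left(-30 + Y\right) \left(Y + Y \left(-28 + Y\right)\right)$)
$\sqrt{- \frac{970}{241} + T{\left(D{\left(U \right)} \right)}} = \sqrt{- \frac{970}{241} + \left(-21 + 5^{3} - 57 \cdot 5^{2} + 810 \cdot 5\right)} = \sqrt{\left(-970\right) \frac{1}{241} + \left(-21 + 125 - 1425 + 4050\right)} = \sqrt{- \frac{970}{241} + \left(-21 + 125 - 1425 + 4050\right)} = \sqrt{- \frac{970}{241} + 2729} = \sqrt{\frac{656719}{241}} = \frac{\sqrt{158269279}}{241}$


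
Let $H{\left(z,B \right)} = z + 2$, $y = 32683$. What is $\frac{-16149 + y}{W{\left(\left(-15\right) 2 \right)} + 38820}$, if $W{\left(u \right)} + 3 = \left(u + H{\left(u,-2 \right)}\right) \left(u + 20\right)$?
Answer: $\frac{16534}{39397} \approx 0.41968$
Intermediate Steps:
$H{\left(z,B \right)} = 2 + z$
$W{\left(u \right)} = -3 + \left(2 + 2 u\right) \left(20 + u\right)$ ($W{\left(u \right)} = -3 + \left(u + \left(2 + u\right)\right) \left(u + 20\right) = -3 + \left(2 + 2 u\right) \left(20 + u\right)$)
$\frac{-16149 + y}{W{\left(\left(-15\right) 2 \right)} + 38820} = \frac{-16149 + 32683}{\left(37 + 2 \left(\left(-15\right) 2\right)^{2} + 42 \left(\left(-15\right) 2\right)\right) + 38820} = \frac{16534}{\left(37 + 2 \left(-30\right)^{2} + 42 \left(-30\right)\right) + 38820} = \frac{16534}{\left(37 + 2 \cdot 900 - 1260\right) + 38820} = \frac{16534}{\left(37 + 1800 - 1260\right) + 38820} = \frac{16534}{577 + 38820} = \frac{16534}{39397}$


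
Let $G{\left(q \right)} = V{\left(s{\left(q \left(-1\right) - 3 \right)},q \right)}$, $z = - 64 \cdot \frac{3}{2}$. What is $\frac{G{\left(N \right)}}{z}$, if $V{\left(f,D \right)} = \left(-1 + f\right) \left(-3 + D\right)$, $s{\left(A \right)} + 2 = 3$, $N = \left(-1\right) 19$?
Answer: $0$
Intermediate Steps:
$N = -19$
$s{\left(A \right)} = 1$ ($s{\left(A \right)} = -2 + 3 = 1$)
$z = -96$ ($z = - 64 \cdot 3 \cdot \frac{1}{2} = \left(-64\right) \frac{3}{2} = -96$)
$G{\left(q \right)} = 0$ ($G{\left(q \right)} = 3 - q - 3 + q 1 = 3 - q - 3 + q = 0$)
$\frac{G{\left(N \right)}}{z} = \frac{0}{-96} = 0 \left(- \frac{1}{96}\right) = 0$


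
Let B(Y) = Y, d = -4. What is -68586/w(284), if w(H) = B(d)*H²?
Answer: 483/2272 ≈ 0.21259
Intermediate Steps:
w(H) = -4*H²
-68586/w(284) = -68586/((-4*284²)) = -68586/((-4*80656)) = -68586/(-322624) = -68586*(-1/322624) = 483/2272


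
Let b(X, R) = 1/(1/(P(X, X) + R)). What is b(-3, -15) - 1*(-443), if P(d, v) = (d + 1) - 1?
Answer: 425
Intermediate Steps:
P(d, v) = d (P(d, v) = (1 + d) - 1 = d)
b(X, R) = R + X (b(X, R) = 1/(1/(X + R)) = 1/(1/(R + X)) = R + X)
b(-3, -15) - 1*(-443) = (-15 - 3) - 1*(-443) = -18 + 443 = 425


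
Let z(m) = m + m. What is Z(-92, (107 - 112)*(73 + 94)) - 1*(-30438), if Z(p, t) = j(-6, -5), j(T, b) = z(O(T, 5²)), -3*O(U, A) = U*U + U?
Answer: 30418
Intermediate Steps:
O(U, A) = -U/3 - U²/3 (O(U, A) = -(U*U + U)/3 = -(U² + U)/3 = -(U + U²)/3 = -U/3 - U²/3)
z(m) = 2*m
j(T, b) = -2*T*(1 + T)/3 (j(T, b) = 2*(-T*(1 + T)/3) = -2*T*(1 + T)/3)
Z(p, t) = -20 (Z(p, t) = -⅔*(-6)*(1 - 6) = -⅔*(-6)*(-5) = -20)
Z(-92, (107 - 112)*(73 + 94)) - 1*(-30438) = -20 - 1*(-30438) = -20 + 30438 = 30418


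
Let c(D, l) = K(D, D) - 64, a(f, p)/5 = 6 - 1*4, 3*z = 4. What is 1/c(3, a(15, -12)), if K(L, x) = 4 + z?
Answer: -3/176 ≈ -0.017045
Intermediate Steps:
z = 4/3 (z = (⅓)*4 = 4/3 ≈ 1.3333)
K(L, x) = 16/3 (K(L, x) = 4 + 4/3 = 16/3)
a(f, p) = 10 (a(f, p) = 5*(6 - 1*4) = 5*(6 - 4) = 5*2 = 10)
c(D, l) = -176/3 (c(D, l) = 16/3 - 64 = -176/3)
1/c(3, a(15, -12)) = 1/(-176/3) = -3/176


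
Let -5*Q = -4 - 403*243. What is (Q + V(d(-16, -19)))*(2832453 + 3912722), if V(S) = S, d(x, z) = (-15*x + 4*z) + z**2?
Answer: 135656261530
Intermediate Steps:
d(x, z) = z**2 - 15*x + 4*z
Q = 97933/5 (Q = -(-4 - 403*243)/5 = -(-4 - 97929)/5 = -1/5*(-97933) = 97933/5 ≈ 19587.)
(Q + V(d(-16, -19)))*(2832453 + 3912722) = (97933/5 + ((-19)**2 - 15*(-16) + 4*(-19)))*(2832453 + 3912722) = (97933/5 + (361 + 240 - 76))*6745175 = (97933/5 + 525)*6745175 = (100558/5)*6745175 = 135656261530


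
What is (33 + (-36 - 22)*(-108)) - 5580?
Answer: 717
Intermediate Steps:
(33 + (-36 - 22)*(-108)) - 5580 = (33 - 58*(-108)) - 5580 = (33 + 6264) - 5580 = 6297 - 5580 = 717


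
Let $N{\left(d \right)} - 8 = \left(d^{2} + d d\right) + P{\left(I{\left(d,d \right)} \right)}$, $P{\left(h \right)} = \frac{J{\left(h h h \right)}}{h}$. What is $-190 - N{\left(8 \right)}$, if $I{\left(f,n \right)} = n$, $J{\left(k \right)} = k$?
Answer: $-390$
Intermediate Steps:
$P{\left(h \right)} = h^{2}$ ($P{\left(h \right)} = \frac{h h h}{h} = \frac{h^{2} h}{h} = \frac{h^{3}}{h} = h^{2}$)
$N{\left(d \right)} = 8 + 3 d^{2}$ ($N{\left(d \right)} = 8 + \left(\left(d^{2} + d d\right) + d^{2}\right) = 8 + \left(\left(d^{2} + d^{2}\right) + d^{2}\right) = 8 + \left(2 d^{2} + d^{2}\right) = 8 + 3 d^{2}$)
$-190 - N{\left(8 \right)} = -190 - \left(8 + 3 \cdot 8^{2}\right) = -190 - \left(8 + 3 \cdot 64\right) = -190 - \left(8 + 192\right) = -190 - 200 = -390$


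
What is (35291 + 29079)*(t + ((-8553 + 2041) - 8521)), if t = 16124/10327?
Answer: -9992133664790/10327 ≈ -9.6757e+8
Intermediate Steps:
t = 16124/10327 (t = 16124*(1/10327) = 16124/10327 ≈ 1.5613)
(35291 + 29079)*(t + ((-8553 + 2041) - 8521)) = (35291 + 29079)*(16124/10327 + ((-8553 + 2041) - 8521)) = 64370*(16124/10327 + (-6512 - 8521)) = 64370*(16124/10327 - 15033) = 64370*(-155229667/10327) = -9992133664790/10327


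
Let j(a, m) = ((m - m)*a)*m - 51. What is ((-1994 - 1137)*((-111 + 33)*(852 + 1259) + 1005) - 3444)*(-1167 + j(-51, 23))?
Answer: -624096012582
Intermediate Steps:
j(a, m) = -51 (j(a, m) = (0*a)*m - 51 = 0*m - 51 = 0 - 51 = -51)
((-1994 - 1137)*((-111 + 33)*(852 + 1259) + 1005) - 3444)*(-1167 + j(-51, 23)) = ((-1994 - 1137)*((-111 + 33)*(852 + 1259) + 1005) - 3444)*(-1167 - 51) = (-3131*(-78*2111 + 1005) - 3444)*(-1218) = (-3131*(-164658 + 1005) - 3444)*(-1218) = (-3131*(-163653) - 3444)*(-1218) = (512397543 - 3444)*(-1218) = 512394099*(-1218) = -624096012582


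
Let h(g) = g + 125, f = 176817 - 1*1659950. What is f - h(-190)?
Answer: -1483068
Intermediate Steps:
f = -1483133 (f = 176817 - 1659950 = -1483133)
h(g) = 125 + g
f - h(-190) = -1483133 - (125 - 190) = -1483133 - 1*(-65) = -1483133 + 65 = -1483068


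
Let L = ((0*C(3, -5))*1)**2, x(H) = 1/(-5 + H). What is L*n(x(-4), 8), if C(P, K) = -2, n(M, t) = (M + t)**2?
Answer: 0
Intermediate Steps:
L = 0 (L = ((0*(-2))*1)**2 = (0*1)**2 = 0**2 = 0)
L*n(x(-4), 8) = 0*(1/(-5 - 4) + 8)**2 = 0*(1/(-9) + 8)**2 = 0*(-1/9 + 8)**2 = 0*(71/9)**2 = 0*(5041/81) = 0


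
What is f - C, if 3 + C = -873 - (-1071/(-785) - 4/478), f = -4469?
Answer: -673846296/187615 ≈ -3591.6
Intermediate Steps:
C = -164605139/187615 (C = -3 + (-873 - (-1071/(-785) - 4/478)) = -3 + (-873 - (-1071*(-1/785) - 4*1/478)) = -3 + (-873 - (1071/785 - 2/239)) = -3 + (-873 - 1*254399/187615) = -3 + (-873 - 254399/187615) = -3 - 164042294/187615 = -164605139/187615 ≈ -877.36)
f - C = -4469 - 1*(-164605139/187615) = -4469 + 164605139/187615 = -673846296/187615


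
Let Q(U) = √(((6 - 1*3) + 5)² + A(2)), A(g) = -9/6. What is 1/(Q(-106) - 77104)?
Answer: -154208/11890053507 - 5*√10/11890053507 ≈ -1.2971e-5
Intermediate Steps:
A(g) = -3/2 (A(g) = -9*⅙ = -3/2)
Q(U) = 5*√10/2 (Q(U) = √(((6 - 1*3) + 5)² - 3/2) = √(((6 - 3) + 5)² - 3/2) = √((3 + 5)² - 3/2) = √(8² - 3/2) = √(64 - 3/2) = √(125/2) = 5*√10/2)
1/(Q(-106) - 77104) = 1/(5*√10/2 - 77104) = 1/(-77104 + 5*√10/2)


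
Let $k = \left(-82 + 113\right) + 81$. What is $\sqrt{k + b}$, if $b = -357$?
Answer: $7 i \sqrt{5} \approx 15.652 i$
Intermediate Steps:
$k = 112$ ($k = 31 + 81 = 112$)
$\sqrt{k + b} = \sqrt{112 - 357} = \sqrt{-245} = 7 i \sqrt{5}$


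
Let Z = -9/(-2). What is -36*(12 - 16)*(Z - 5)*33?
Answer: -2376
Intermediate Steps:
Z = 9/2 (Z = -9*(-1/2) = 9/2 ≈ 4.5000)
-36*(12 - 16)*(Z - 5)*33 = -36*(12 - 16)*(9/2 - 5)*33 = -(-144)*(-1)/2*33 = -36*2*33 = -72*33 = -2376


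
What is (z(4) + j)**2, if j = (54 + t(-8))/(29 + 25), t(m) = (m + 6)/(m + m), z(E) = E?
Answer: 4669921/186624 ≈ 25.023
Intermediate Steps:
t(m) = (6 + m)/(2*m) (t(m) = (6 + m)/((2*m)) = (6 + m)*(1/(2*m)) = (6 + m)/(2*m))
j = 433/432 (j = (54 + (1/2)*(6 - 8)/(-8))/(29 + 25) = (54 + (1/2)*(-1/8)*(-2))/54 = (54 + 1/8)*(1/54) = (433/8)*(1/54) = 433/432 ≈ 1.0023)
(z(4) + j)**2 = (4 + 433/432)**2 = (2161/432)**2 = 4669921/186624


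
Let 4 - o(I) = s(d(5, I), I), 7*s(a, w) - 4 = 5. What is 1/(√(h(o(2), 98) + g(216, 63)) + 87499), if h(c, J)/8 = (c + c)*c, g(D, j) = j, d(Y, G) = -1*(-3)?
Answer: 4287451/375147666186 - 7*√8863/375147666186 ≈ 1.1427e-5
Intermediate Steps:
d(Y, G) = 3
s(a, w) = 9/7 (s(a, w) = 4/7 + (⅐)*5 = 4/7 + 5/7 = 9/7)
o(I) = 19/7 (o(I) = 4 - 1*9/7 = 4 - 9/7 = 19/7)
h(c, J) = 16*c² (h(c, J) = 8*((c + c)*c) = 8*((2*c)*c) = 8*(2*c²) = 16*c²)
1/(√(h(o(2), 98) + g(216, 63)) + 87499) = 1/(√(16*(19/7)² + 63) + 87499) = 1/(√(16*(361/49) + 63) + 87499) = 1/(√(5776/49 + 63) + 87499) = 1/(√(8863/49) + 87499) = 1/(√8863/7 + 87499) = 1/(87499 + √8863/7)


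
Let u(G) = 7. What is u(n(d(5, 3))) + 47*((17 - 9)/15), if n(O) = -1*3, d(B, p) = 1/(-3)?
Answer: 481/15 ≈ 32.067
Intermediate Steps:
d(B, p) = -⅓
n(O) = -3
u(n(d(5, 3))) + 47*((17 - 9)/15) = 7 + 47*((17 - 9)/15) = 7 + 47*(8*(1/15)) = 7 + 47*(8/15) = 7 + 376/15 = 481/15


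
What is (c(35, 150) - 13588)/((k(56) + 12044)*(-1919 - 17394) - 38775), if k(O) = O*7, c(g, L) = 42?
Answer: 13546/240215243 ≈ 5.6391e-5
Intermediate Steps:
k(O) = 7*O
(c(35, 150) - 13588)/((k(56) + 12044)*(-1919 - 17394) - 38775) = (42 - 13588)/((7*56 + 12044)*(-1919 - 17394) - 38775) = -13546/((392 + 12044)*(-19313) - 38775) = -13546/(12436*(-19313) - 38775) = -13546/(-240176468 - 38775) = -13546/(-240215243) = -13546*(-1/240215243) = 13546/240215243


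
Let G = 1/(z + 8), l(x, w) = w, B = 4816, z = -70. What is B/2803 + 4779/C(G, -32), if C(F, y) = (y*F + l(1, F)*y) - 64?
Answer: -405860815/5471456 ≈ -74.178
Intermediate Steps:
G = -1/62 (G = 1/(-70 + 8) = 1/(-62) = -1/62 ≈ -0.016129)
C(F, y) = -64 + 2*F*y (C(F, y) = (y*F + F*y) - 64 = (F*y + F*y) - 64 = 2*F*y - 64 = -64 + 2*F*y)
B/2803 + 4779/C(G, -32) = 4816/2803 + 4779/(-64 + 2*(-1/62)*(-32)) = 4816*(1/2803) + 4779/(-64 + 32/31) = 4816/2803 + 4779/(-1952/31) = 4816/2803 + 4779*(-31/1952) = 4816/2803 - 148149/1952 = -405860815/5471456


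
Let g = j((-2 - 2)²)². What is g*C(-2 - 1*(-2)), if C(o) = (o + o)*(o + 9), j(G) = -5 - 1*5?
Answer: 0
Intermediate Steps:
j(G) = -10 (j(G) = -5 - 5 = -10)
g = 100 (g = (-10)² = 100)
C(o) = 2*o*(9 + o) (C(o) = (2*o)*(9 + o) = 2*o*(9 + o))
g*C(-2 - 1*(-2)) = 100*(2*(-2 - 1*(-2))*(9 + (-2 - 1*(-2)))) = 100*(2*(-2 + 2)*(9 + (-2 + 2))) = 100*(2*0*(9 + 0)) = 100*(2*0*9) = 100*0 = 0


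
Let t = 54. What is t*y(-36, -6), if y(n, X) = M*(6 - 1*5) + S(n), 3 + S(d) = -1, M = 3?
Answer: -54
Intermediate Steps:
S(d) = -4 (S(d) = -3 - 1 = -4)
y(n, X) = -1 (y(n, X) = 3*(6 - 1*5) - 4 = 3*(6 - 5) - 4 = 3*1 - 4 = 3 - 4 = -1)
t*y(-36, -6) = 54*(-1) = -54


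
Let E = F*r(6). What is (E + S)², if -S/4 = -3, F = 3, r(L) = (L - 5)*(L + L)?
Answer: 2304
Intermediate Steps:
r(L) = 2*L*(-5 + L) (r(L) = (-5 + L)*(2*L) = 2*L*(-5 + L))
E = 36 (E = 3*(2*6*(-5 + 6)) = 3*(2*6*1) = 3*12 = 36)
S = 12 (S = -4*(-3) = 12)
(E + S)² = (36 + 12)² = 48² = 2304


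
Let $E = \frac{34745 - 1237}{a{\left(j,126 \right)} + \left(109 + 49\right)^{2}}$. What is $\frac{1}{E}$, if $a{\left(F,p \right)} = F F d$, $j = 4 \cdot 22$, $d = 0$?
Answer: $\frac{6241}{8377} \approx 0.74502$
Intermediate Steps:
$j = 88$
$a{\left(F,p \right)} = 0$ ($a{\left(F,p \right)} = F F 0 = F^{2} \cdot 0 = 0$)
$E = \frac{8377}{6241}$ ($E = \frac{34745 - 1237}{0 + \left(109 + 49\right)^{2}} = \frac{33508}{0 + 158^{2}} = \frac{33508}{0 + 24964} = \frac{33508}{24964} = 33508 \cdot \frac{1}{24964} = \frac{8377}{6241} \approx 1.3423$)
$\frac{1}{E} = \frac{1}{\frac{8377}{6241}} = \frac{6241}{8377}$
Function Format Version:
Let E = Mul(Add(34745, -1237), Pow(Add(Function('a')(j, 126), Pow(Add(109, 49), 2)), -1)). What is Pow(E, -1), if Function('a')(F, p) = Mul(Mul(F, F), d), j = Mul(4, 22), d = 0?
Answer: Rational(6241, 8377) ≈ 0.74502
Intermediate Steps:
j = 88
Function('a')(F, p) = 0 (Function('a')(F, p) = Mul(Mul(F, F), 0) = Mul(Pow(F, 2), 0) = 0)
E = Rational(8377, 6241) (E = Mul(Add(34745, -1237), Pow(Add(0, Pow(Add(109, 49), 2)), -1)) = Mul(33508, Pow(Add(0, Pow(158, 2)), -1)) = Mul(33508, Pow(Add(0, 24964), -1)) = Mul(33508, Pow(24964, -1)) = Mul(33508, Rational(1, 24964)) = Rational(8377, 6241) ≈ 1.3423)
Pow(E, -1) = Pow(Rational(8377, 6241), -1) = Rational(6241, 8377)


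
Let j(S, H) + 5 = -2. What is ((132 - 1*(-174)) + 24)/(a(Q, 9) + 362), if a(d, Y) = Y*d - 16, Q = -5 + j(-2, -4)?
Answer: 165/119 ≈ 1.3866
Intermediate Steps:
j(S, H) = -7 (j(S, H) = -5 - 2 = -7)
Q = -12 (Q = -5 - 7 = -12)
a(d, Y) = -16 + Y*d
((132 - 1*(-174)) + 24)/(a(Q, 9) + 362) = ((132 - 1*(-174)) + 24)/((-16 + 9*(-12)) + 362) = ((132 + 174) + 24)/((-16 - 108) + 362) = (306 + 24)/(-124 + 362) = 330/238 = 330*(1/238) = 165/119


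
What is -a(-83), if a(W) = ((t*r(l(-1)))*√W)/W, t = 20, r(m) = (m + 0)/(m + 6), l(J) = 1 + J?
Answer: 0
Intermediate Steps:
r(m) = m/(6 + m)
a(W) = 0 (a(W) = ((20*((1 - 1)/(6 + (1 - 1))))*√W)/W = ((20*(0/(6 + 0)))*√W)/W = ((20*(0/6))*√W)/W = ((20*(0*(⅙)))*√W)/W = ((20*0)*√W)/W = (0*√W)/W = 0/W = 0)
-a(-83) = -1*0 = 0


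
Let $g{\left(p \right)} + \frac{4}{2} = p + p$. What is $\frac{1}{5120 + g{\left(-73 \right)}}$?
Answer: $\frac{1}{4972} \approx 0.00020113$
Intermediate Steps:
$g{\left(p \right)} = -2 + 2 p$ ($g{\left(p \right)} = -2 + \left(p + p\right) = -2 + 2 p$)
$\frac{1}{5120 + g{\left(-73 \right)}} = \frac{1}{5120 + \left(-2 + 2 \left(-73\right)\right)} = \frac{1}{5120 - 148} = \frac{1}{4972}$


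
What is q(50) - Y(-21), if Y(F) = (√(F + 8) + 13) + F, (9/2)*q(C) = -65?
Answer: -58/9 - I*√13 ≈ -6.4444 - 3.6056*I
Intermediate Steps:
q(C) = -130/9 (q(C) = (2/9)*(-65) = -130/9)
Y(F) = 13 + F + √(8 + F) (Y(F) = (√(8 + F) + 13) + F = (13 + √(8 + F)) + F = 13 + F + √(8 + F))
q(50) - Y(-21) = -130/9 - (13 - 21 + √(8 - 21)) = -130/9 - (13 - 21 + √(-13)) = -130/9 - (13 - 21 + I*√13) = -130/9 - (-8 + I*√13) = -130/9 + (8 - I*√13) = -58/9 - I*√13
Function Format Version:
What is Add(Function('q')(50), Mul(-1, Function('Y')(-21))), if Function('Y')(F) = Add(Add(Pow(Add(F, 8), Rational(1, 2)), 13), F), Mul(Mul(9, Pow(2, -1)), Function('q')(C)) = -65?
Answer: Add(Rational(-58, 9), Mul(-1, I, Pow(13, Rational(1, 2)))) ≈ Add(-6.4444, Mul(-3.6056, I))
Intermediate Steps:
Function('q')(C) = Rational(-130, 9) (Function('q')(C) = Mul(Rational(2, 9), -65) = Rational(-130, 9))
Function('Y')(F) = Add(13, F, Pow(Add(8, F), Rational(1, 2))) (Function('Y')(F) = Add(Add(Pow(Add(8, F), Rational(1, 2)), 13), F) = Add(Add(13, Pow(Add(8, F), Rational(1, 2))), F) = Add(13, F, Pow(Add(8, F), Rational(1, 2))))
Add(Function('q')(50), Mul(-1, Function('Y')(-21))) = Add(Rational(-130, 9), Mul(-1, Add(13, -21, Pow(Add(8, -21), Rational(1, 2))))) = Add(Rational(-130, 9), Mul(-1, Add(13, -21, Pow(-13, Rational(1, 2))))) = Add(Rational(-130, 9), Mul(-1, Add(13, -21, Mul(I, Pow(13, Rational(1, 2)))))) = Add(Rational(-130, 9), Mul(-1, Add(-8, Mul(I, Pow(13, Rational(1, 2)))))) = Add(Rational(-130, 9), Add(8, Mul(-1, I, Pow(13, Rational(1, 2))))) = Add(Rational(-58, 9), Mul(-1, I, Pow(13, Rational(1, 2))))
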